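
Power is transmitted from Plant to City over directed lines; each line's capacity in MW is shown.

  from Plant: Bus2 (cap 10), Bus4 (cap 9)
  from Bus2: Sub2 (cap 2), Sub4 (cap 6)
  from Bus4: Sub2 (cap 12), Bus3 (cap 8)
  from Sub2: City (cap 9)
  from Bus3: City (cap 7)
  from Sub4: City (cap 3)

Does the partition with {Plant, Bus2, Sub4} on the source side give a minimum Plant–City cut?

Yes — it is a minimum cut (capacity 14).

Given cut capacity: 9 + 2 + 3 = 14.
Augment Plant→Bus2→Sub2→City: bottleneck 2, flow now 2.
Augment Plant→Bus2→Sub4→City: bottleneck 3, flow now 5.
Augment Plant→Bus4→Sub2→City: bottleneck 7, flow now 12.
Augment Plant→Bus4→Bus3→City: bottleneck 2, flow now 14.
No augmenting path remains; maximum flow = 14.
Cut capacity 14 equals the max flow, so it is a minimum cut.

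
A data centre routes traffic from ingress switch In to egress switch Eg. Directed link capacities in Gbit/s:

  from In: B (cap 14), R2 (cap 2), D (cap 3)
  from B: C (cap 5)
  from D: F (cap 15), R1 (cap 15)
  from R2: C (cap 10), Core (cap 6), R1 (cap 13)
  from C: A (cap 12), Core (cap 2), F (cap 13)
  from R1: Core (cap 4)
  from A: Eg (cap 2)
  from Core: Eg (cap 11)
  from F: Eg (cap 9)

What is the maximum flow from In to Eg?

Augment In→D→F→Eg: bottleneck 3, flow now 3.
Augment In→R2→Core→Eg: bottleneck 2, flow now 5.
Augment In→B→C→A→Eg: bottleneck 2, flow now 7.
Augment In→B→C→Core→Eg: bottleneck 2, flow now 9.
Augment In→B→C→F→Eg: bottleneck 1, flow now 10.
No augmenting path remains; maximum flow = 10.
In the residual graph, reachable from In: {In, B}.
Min-cut edges: In→D (3), In→R2 (2), B→C (5); capacity 3 + 2 + 5 = 10.
This cut is saturated, so no flow can exceed 10.

10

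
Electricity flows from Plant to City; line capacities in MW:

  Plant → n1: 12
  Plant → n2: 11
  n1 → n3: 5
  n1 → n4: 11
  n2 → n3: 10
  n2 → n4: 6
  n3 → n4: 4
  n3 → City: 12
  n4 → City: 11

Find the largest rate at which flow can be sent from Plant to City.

Augment Plant→n1→n3→City: bottleneck 5, flow now 5.
Augment Plant→n1→n4→City: bottleneck 7, flow now 12.
Augment Plant→n2→n3→City: bottleneck 7, flow now 19.
Augment Plant→n2→n4→City: bottleneck 4, flow now 23.
No augmenting path remains; maximum flow = 23.
In the residual graph, reachable from Plant: {Plant}.
Min-cut edges: Plant→n1 (12), Plant→n2 (11); capacity 12 + 11 = 23.
This cut is saturated, so no flow can exceed 23.

23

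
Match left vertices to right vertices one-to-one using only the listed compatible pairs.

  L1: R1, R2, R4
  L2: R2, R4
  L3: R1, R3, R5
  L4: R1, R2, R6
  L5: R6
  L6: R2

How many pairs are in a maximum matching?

5

Unit-capacity flow: source→left, listed edges, right→sink; max matching = max flow.
Augmenting path L1→R1 (+1); matched 1.
Augmenting path L2→R2 (+1); matched 2.
Augmenting path L3→R3 (+1); matched 3.
Augmenting path L4→R6 (+1); matched 4.
Augmenting path L6→R2→L2→R4 (+1); matched 5.
No augmenting path remains; maximum matching = 5.
König certificate: {L3, R1, R2, R4, R6} is a vertex cover of size 5 (every listed pair touches it), so no matching can be larger.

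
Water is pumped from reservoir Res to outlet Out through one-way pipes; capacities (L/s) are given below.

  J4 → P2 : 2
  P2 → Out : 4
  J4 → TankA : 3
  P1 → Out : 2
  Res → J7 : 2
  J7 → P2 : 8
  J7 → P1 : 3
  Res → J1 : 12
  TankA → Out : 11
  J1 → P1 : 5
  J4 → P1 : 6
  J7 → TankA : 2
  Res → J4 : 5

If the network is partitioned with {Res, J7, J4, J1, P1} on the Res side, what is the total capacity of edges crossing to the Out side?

Edges leaving {Res, J7, J4, J1, P1}: J7→P2 (8), J7→TankA (2), J4→P2 (2), J4→TankA (3), P1→Out (2).
Cut capacity = 8 + 2 + 2 + 3 + 2 = 17.

17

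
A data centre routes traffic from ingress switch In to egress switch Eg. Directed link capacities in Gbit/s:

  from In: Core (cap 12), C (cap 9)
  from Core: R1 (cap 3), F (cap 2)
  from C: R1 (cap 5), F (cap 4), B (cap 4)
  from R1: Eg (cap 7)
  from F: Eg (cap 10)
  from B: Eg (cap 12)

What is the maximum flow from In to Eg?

14

Augment In→Core→R1→Eg: bottleneck 3, flow now 3.
Augment In→Core→F→Eg: bottleneck 2, flow now 5.
Augment In→C→R1→Eg: bottleneck 4, flow now 9.
Augment In→C→F→Eg: bottleneck 4, flow now 13.
Augment In→C→B→Eg: bottleneck 1, flow now 14.
No augmenting path remains; maximum flow = 14.
In the residual graph, reachable from In: {In, Core}.
Min-cut edges: In→C (9), Core→R1 (3), Core→F (2); capacity 9 + 3 + 2 = 14.
This cut is saturated, so no flow can exceed 14.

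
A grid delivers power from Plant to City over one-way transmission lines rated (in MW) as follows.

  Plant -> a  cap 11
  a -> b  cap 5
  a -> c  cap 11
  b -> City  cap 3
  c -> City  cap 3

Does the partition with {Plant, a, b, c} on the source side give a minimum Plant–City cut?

Yes — it is a minimum cut (capacity 6).

Given cut capacity: 3 + 3 = 6.
Augment Plant→a→b→City: bottleneck 3, flow now 3.
Augment Plant→a→c→City: bottleneck 3, flow now 6.
No augmenting path remains; maximum flow = 6.
Cut capacity 6 equals the max flow, so it is a minimum cut.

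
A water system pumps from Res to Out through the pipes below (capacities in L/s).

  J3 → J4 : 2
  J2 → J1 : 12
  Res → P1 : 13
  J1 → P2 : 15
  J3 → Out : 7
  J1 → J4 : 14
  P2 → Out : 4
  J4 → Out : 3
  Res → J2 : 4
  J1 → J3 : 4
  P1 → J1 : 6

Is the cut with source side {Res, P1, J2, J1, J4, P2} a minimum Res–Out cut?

Given cut capacity: 4 + 3 + 4 = 11.
Augment Res→P1→J1→J4→Out: bottleneck 3, flow now 3.
Augment Res→P1→J1→J3→Out: bottleneck 3, flow now 6.
Augment Res→J2→J1→J3→Out: bottleneck 1, flow now 7.
Augment Res→J2→J1→P2→Out: bottleneck 3, flow now 10.
No augmenting path remains; maximum flow = 10.
In the residual graph, reachable from Res: {Res, P1}.
Min-cut edges: Res→J2 (4), P1→J1 (6); capacity 4 + 6 = 10.
Cut capacity 11 exceeds the max flow 10, so it is not minimum.

No — its capacity is 11, but the minimum cut has capacity 10.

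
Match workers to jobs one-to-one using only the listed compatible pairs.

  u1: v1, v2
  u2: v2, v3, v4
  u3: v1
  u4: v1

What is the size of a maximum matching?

3

Unit-capacity flow: source→left, listed edges, right→sink; max matching = max flow.
Augmenting path u1→v1 (+1); matched 1.
Augmenting path u2→v2 (+1); matched 2.
Augmenting path u3→v1→u1→v2→u2→v3 (+1); matched 3.
No augmenting path remains; maximum matching = 3.
König certificate: {u1, u2, v1} is a vertex cover of size 3 (every listed pair touches it), so no matching can be larger.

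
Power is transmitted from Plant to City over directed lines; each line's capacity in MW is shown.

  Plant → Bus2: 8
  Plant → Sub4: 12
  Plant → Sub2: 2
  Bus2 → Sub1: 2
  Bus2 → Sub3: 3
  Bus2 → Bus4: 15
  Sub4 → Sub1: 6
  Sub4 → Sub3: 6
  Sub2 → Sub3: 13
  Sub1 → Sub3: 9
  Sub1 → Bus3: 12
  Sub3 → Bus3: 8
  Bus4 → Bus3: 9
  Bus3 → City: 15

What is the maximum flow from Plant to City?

15

Augment Plant→Bus2→Sub1→Bus3→City: bottleneck 2, flow now 2.
Augment Plant→Bus2→Sub3→Bus3→City: bottleneck 3, flow now 5.
Augment Plant→Bus2→Bus4→Bus3→City: bottleneck 3, flow now 8.
Augment Plant→Sub4→Sub1→Bus3→City: bottleneck 6, flow now 14.
Augment Plant→Sub4→Sub3→Bus3→City: bottleneck 1, flow now 15.
No augmenting path remains; maximum flow = 15.
In the residual graph, reachable from Plant: {Plant, Bus2, Sub4, Sub2, Sub1, Sub3, Bus4, Bus3}.
Min-cut edges: Bus3→City (15); capacity 15 = 15.
This cut is saturated, so no flow can exceed 15.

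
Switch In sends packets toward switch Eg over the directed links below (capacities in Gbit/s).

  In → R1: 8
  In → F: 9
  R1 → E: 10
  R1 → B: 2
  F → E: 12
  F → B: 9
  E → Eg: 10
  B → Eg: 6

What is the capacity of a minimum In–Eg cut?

Augment In→R1→E→Eg: bottleneck 8, flow now 8.
Augment In→F→E→Eg: bottleneck 2, flow now 10.
Augment In→F→B→Eg: bottleneck 6, flow now 16.
No augmenting path remains; maximum flow = 16.
By max-flow min-cut, the minimum cut capacity equals the max flow.
In the residual graph, reachable from In: {In, R1, F, E, B}.
Min-cut edges: E→Eg (10), B→Eg (6); capacity 10 + 6 = 16.

16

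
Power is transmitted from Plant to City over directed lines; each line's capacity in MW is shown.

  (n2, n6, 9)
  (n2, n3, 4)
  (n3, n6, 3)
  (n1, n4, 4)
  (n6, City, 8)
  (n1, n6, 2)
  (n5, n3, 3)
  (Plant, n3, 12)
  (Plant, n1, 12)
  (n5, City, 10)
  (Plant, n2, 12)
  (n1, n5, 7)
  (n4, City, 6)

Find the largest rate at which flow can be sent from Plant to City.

Augment Plant→n1→n4→City: bottleneck 4, flow now 4.
Augment Plant→n1→n5→City: bottleneck 7, flow now 11.
Augment Plant→n1→n6→City: bottleneck 1, flow now 12.
Augment Plant→n2→n6→City: bottleneck 7, flow now 19.
No augmenting path remains; maximum flow = 19.
In the residual graph, reachable from Plant: {Plant, n1, n2, n3, n6}.
Min-cut edges: n1→n4 (4), n1→n5 (7), n6→City (8); capacity 4 + 7 + 8 = 19.
This cut is saturated, so no flow can exceed 19.

19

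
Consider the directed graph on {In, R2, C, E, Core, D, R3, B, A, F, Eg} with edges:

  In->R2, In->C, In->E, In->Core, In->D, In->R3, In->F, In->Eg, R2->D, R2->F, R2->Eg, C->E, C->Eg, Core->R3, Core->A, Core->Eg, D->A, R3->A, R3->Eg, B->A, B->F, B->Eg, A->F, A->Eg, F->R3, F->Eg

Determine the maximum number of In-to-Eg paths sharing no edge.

7

Assign every edge capacity 1; by Menger, the answer equals the max flow.
Path In→Eg (+1); total 1.
Path In→R2→Eg (+1); total 2.
Path In→C→Eg (+1); total 3.
Path In→Core→Eg (+1); total 4.
Path In→R3→Eg (+1); total 5.
Path In→F→Eg (+1); total 6.
Path In→D→A→Eg (+1); total 7.
No residual In→Eg path; max flow = 7.
Certifying cut of size 7: {In→C, In→Core, In→D, In→Eg, In→F, In→R2, In→R3}.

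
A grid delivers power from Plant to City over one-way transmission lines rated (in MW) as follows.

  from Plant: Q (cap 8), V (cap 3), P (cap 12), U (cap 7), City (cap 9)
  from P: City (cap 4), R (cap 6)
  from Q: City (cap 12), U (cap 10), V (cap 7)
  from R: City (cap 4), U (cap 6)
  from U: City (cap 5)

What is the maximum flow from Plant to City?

Augment Plant→City: bottleneck 9, flow now 9.
Augment Plant→P→City: bottleneck 4, flow now 13.
Augment Plant→Q→City: bottleneck 8, flow now 21.
Augment Plant→U→City: bottleneck 5, flow now 26.
Augment Plant→P→R→City: bottleneck 4, flow now 30.
No augmenting path remains; maximum flow = 30.
In the residual graph, reachable from Plant: {Plant, P, R, U, V}.
Min-cut edges: Plant→Q (8), Plant→City (9), P→City (4), R→City (4), U→City (5); capacity 8 + 9 + 4 + 4 + 5 = 30.
This cut is saturated, so no flow can exceed 30.

30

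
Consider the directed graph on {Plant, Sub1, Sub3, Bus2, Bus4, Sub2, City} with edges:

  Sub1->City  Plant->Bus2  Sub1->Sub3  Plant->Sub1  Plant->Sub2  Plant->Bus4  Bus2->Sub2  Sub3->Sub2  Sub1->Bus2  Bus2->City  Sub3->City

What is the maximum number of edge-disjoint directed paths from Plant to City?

2

Assign every edge capacity 1; by Menger, the answer equals the max flow.
Path Plant→Sub1→City (+1); total 1.
Path Plant→Bus2→City (+1); total 2.
No residual Plant→City path; max flow = 2.
Certifying cut of size 2: {Plant→Bus2, Plant→Sub1}.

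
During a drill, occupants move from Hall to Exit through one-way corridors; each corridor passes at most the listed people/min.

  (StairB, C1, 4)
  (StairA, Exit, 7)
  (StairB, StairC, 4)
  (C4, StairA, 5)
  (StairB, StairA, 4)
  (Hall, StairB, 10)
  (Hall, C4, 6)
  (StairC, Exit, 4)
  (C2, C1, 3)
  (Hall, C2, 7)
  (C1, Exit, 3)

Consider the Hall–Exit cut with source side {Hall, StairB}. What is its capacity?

25

Edges leaving {Hall, StairB}: Hall→C2 (7), Hall→C4 (6), StairB→C1 (4), StairB→StairC (4), StairB→StairA (4).
Cut capacity = 7 + 6 + 4 + 4 + 4 = 25.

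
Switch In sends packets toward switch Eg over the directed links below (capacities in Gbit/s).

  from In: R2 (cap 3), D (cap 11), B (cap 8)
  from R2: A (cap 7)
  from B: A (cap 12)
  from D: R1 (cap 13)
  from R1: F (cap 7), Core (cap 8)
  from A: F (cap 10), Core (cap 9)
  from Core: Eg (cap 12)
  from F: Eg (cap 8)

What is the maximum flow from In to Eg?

Augment In→R2→A→Core→Eg: bottleneck 3, flow now 3.
Augment In→B→A→Core→Eg: bottleneck 6, flow now 9.
Augment In→B→A→F→Eg: bottleneck 2, flow now 11.
Augment In→D→R1→Core→Eg: bottleneck 3, flow now 14.
Augment In→D→R1→F→Eg: bottleneck 6, flow now 20.
No augmenting path remains; maximum flow = 20.
In the residual graph, reachable from In: {In, R2, B, D, R1, A, Core, F}.
Min-cut edges: Core→Eg (12), F→Eg (8); capacity 12 + 8 = 20.
This cut is saturated, so no flow can exceed 20.

20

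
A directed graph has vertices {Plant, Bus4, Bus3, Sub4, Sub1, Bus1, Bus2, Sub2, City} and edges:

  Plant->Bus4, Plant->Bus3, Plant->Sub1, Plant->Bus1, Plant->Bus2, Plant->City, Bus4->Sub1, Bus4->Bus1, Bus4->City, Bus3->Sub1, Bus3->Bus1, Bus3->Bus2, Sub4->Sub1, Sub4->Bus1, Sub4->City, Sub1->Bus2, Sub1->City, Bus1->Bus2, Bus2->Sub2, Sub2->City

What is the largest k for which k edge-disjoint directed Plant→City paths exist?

Assign every edge capacity 1; by Menger, the answer equals the max flow.
Path Plant→City (+1); total 1.
Path Plant→Bus4→City (+1); total 2.
Path Plant→Sub1→City (+1); total 3.
Path Plant→Bus2→Sub2→City (+1); total 4.
No residual Plant→City path; max flow = 4.
Certifying cut of size 4: {Bus2→Sub2, Plant→Bus4, Plant→City, Sub1→City}.

4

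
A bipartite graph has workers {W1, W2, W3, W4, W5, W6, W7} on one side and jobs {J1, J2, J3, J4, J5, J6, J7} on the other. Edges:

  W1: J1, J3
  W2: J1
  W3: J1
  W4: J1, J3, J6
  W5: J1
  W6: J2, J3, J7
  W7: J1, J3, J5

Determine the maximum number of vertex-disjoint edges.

Unit-capacity flow: source→left, listed edges, right→sink; max matching = max flow.
Augmenting path W1→J1 (+1); matched 1.
Augmenting path W4→J3 (+1); matched 2.
Augmenting path W6→J2 (+1); matched 3.
Augmenting path W7→J5 (+1); matched 4.
Augmenting path W2→J1→W1→J3→W4→J6 (+1); matched 5.
No augmenting path remains; maximum matching = 5.
König certificate: {W1, W4, W6, W7, J1} is a vertex cover of size 5 (every listed pair touches it), so no matching can be larger.

5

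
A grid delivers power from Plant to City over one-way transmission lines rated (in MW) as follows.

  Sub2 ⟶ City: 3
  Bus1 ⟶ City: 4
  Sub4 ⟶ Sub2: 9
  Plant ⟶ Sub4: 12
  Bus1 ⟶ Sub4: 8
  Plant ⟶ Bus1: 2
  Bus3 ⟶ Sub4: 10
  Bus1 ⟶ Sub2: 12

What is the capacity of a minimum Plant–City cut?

5

Augment Plant→Bus1→City: bottleneck 2, flow now 2.
Augment Plant→Sub4→Sub2→City: bottleneck 3, flow now 5.
No augmenting path remains; maximum flow = 5.
By max-flow min-cut, the minimum cut capacity equals the max flow.
In the residual graph, reachable from Plant: {Plant, Sub4, Sub2}.
Min-cut edges: Plant→Bus1 (2), Sub2→City (3); capacity 2 + 3 = 5.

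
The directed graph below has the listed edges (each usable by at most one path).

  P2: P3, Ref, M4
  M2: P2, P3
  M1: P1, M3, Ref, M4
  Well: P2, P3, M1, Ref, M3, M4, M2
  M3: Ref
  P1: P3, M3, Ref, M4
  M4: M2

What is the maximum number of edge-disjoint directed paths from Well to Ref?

4

Assign every edge capacity 1; by Menger, the answer equals the max flow.
Path Well→Ref (+1); total 1.
Path Well→M1→Ref (+1); total 2.
Path Well→P2→Ref (+1); total 3.
Path Well→M3→Ref (+1); total 4.
No residual Well→Ref path; max flow = 4.
Certifying cut of size 4: {P2→Ref, Well→M1, Well→M3, Well→Ref}.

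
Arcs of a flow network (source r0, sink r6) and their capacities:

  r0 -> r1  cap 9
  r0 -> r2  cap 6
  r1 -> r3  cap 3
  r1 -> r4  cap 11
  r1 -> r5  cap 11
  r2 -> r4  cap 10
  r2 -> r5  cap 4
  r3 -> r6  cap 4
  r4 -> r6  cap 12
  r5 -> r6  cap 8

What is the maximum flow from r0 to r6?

Augment r0→r1→r3→r6: bottleneck 3, flow now 3.
Augment r0→r1→r4→r6: bottleneck 6, flow now 9.
Augment r0→r2→r4→r6: bottleneck 6, flow now 15.
No augmenting path remains; maximum flow = 15.
In the residual graph, reachable from r0: {r0}.
Min-cut edges: r0→r1 (9), r0→r2 (6); capacity 9 + 6 = 15.
This cut is saturated, so no flow can exceed 15.

15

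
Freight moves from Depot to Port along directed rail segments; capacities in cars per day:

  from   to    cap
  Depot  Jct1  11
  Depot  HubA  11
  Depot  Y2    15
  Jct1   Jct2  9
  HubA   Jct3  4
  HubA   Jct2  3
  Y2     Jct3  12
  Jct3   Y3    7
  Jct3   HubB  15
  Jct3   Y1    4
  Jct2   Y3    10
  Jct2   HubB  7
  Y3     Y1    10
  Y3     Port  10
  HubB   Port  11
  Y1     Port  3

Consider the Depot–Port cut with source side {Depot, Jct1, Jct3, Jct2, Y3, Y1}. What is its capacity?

Edges leaving {Depot, Jct1, Jct3, Jct2, Y3, Y1}: Depot→HubA (11), Depot→Y2 (15), Jct3→HubB (15), Jct2→HubB (7), Y3→Port (10), Y1→Port (3).
Cut capacity = 11 + 15 + 15 + 7 + 10 + 3 = 61.

61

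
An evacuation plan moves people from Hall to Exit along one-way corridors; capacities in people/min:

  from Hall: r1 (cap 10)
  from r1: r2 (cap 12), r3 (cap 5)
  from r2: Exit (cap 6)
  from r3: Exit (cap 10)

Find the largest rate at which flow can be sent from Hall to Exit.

10

Augment Hall→r1→r2→Exit: bottleneck 6, flow now 6.
Augment Hall→r1→r3→Exit: bottleneck 4, flow now 10.
No augmenting path remains; maximum flow = 10.
In the residual graph, reachable from Hall: {Hall}.
Min-cut edges: Hall→r1 (10); capacity 10 = 10.
This cut is saturated, so no flow can exceed 10.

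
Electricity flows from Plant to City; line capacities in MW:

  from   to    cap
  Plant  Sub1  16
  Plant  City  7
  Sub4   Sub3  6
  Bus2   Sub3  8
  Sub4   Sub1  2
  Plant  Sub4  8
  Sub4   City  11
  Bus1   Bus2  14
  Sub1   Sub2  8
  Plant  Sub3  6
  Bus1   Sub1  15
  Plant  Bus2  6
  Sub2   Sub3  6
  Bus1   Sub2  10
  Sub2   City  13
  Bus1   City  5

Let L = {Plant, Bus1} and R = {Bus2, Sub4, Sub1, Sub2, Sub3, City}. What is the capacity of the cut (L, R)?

Edges leaving {Plant, Bus1}: Plant→Bus2 (6), Plant→Sub4 (8), Plant→Sub1 (16), Plant→Sub3 (6), Plant→City (7), Bus1→Bus2 (14), Bus1→Sub1 (15), Bus1→Sub2 (10), Bus1→City (5).
Cut capacity = 6 + 8 + 16 + 6 + 7 + 14 + 15 + 10 + 5 = 87.

87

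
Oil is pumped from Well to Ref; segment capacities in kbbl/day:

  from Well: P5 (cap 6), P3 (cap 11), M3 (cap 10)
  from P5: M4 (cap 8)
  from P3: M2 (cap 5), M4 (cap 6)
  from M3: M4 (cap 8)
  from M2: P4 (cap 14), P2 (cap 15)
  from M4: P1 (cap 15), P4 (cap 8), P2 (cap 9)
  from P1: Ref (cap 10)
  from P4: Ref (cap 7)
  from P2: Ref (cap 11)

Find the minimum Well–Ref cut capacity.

25

Augment Well→P5→M4→P1→Ref: bottleneck 6, flow now 6.
Augment Well→P3→M2→P4→Ref: bottleneck 5, flow now 11.
Augment Well→P3→M4→P1→Ref: bottleneck 4, flow now 15.
Augment Well→P3→M4→P4→Ref: bottleneck 2, flow now 17.
Augment Well→M3→M4→P2→Ref: bottleneck 8, flow now 25.
No augmenting path remains; maximum flow = 25.
By max-flow min-cut, the minimum cut capacity equals the max flow.
In the residual graph, reachable from Well: {Well, M3}.
Min-cut edges: Well→P5 (6), Well→P3 (11), M3→M4 (8); capacity 6 + 11 + 8 = 25.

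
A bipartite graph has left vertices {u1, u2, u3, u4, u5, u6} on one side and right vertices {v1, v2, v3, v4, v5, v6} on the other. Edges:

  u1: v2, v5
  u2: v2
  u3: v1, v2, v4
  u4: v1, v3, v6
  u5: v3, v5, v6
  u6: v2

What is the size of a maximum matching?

5

Unit-capacity flow: source→left, listed edges, right→sink; max matching = max flow.
Augmenting path u1→v2 (+1); matched 1.
Augmenting path u3→v1 (+1); matched 2.
Augmenting path u4→v3 (+1); matched 3.
Augmenting path u5→v5 (+1); matched 4.
Augmenting path u2→v2→u1→v5→u5→v6 (+1); matched 5.
No augmenting path remains; maximum matching = 5.
König certificate: {u1, u3, u4, u5, v2} is a vertex cover of size 5 (every listed pair touches it), so no matching can be larger.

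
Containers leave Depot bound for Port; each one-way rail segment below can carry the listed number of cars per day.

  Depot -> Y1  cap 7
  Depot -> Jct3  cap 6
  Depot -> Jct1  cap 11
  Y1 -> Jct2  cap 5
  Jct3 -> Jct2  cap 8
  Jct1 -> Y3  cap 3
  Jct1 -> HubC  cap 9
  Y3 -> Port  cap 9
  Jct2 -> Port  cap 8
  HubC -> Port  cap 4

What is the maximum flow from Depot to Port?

Augment Depot→Y1→Jct2→Port: bottleneck 5, flow now 5.
Augment Depot→Jct3→Jct2→Port: bottleneck 3, flow now 8.
Augment Depot→Jct1→Y3→Port: bottleneck 3, flow now 11.
Augment Depot→Jct1→HubC→Port: bottleneck 4, flow now 15.
No augmenting path remains; maximum flow = 15.
In the residual graph, reachable from Depot: {Depot, Y1, Jct3, Jct1, Jct2, HubC}.
Min-cut edges: Jct1→Y3 (3), Jct2→Port (8), HubC→Port (4); capacity 3 + 8 + 4 = 15.
This cut is saturated, so no flow can exceed 15.

15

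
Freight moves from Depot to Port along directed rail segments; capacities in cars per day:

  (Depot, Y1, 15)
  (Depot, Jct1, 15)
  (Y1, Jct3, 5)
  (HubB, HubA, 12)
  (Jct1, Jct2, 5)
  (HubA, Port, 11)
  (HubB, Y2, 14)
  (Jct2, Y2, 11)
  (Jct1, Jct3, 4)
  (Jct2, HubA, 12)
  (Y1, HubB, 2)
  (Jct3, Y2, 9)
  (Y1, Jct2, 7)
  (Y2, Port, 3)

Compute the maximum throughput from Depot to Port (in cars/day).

Augment Depot→Jct1→Jct2→Y2→Port: bottleneck 3, flow now 3.
Augment Depot→Jct1→Jct2→HubA→Port: bottleneck 2, flow now 5.
Augment Depot→Y1→Jct2→HubA→Port: bottleneck 7, flow now 12.
Augment Depot→Y1→HubB→HubA→Port: bottleneck 2, flow now 14.
No augmenting path remains; maximum flow = 14.
In the residual graph, reachable from Depot: {Depot, Jct1, Y1, Jct2, Jct3, HubB, Y2, HubA}.
Min-cut edges: Y2→Port (3), HubA→Port (11); capacity 3 + 11 = 14.
This cut is saturated, so no flow can exceed 14.

14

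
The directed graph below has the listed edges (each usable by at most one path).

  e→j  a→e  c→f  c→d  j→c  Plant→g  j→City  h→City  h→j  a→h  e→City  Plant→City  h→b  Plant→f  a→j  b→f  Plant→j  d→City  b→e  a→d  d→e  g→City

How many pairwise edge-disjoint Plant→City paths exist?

3

Assign every edge capacity 1; by Menger, the answer equals the max flow.
Path Plant→City (+1); total 1.
Path Plant→g→City (+1); total 2.
Path Plant→j→City (+1); total 3.
No residual Plant→City path; max flow = 3.
Certifying cut of size 3: {Plant→City, Plant→g, Plant→j}.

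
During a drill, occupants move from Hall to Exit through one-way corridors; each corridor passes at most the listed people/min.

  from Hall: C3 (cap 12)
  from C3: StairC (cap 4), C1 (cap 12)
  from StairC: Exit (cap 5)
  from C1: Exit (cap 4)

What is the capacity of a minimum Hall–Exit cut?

8

Augment Hall→C3→StairC→Exit: bottleneck 4, flow now 4.
Augment Hall→C3→C1→Exit: bottleneck 4, flow now 8.
No augmenting path remains; maximum flow = 8.
By max-flow min-cut, the minimum cut capacity equals the max flow.
In the residual graph, reachable from Hall: {Hall, C3, C1}.
Min-cut edges: C3→StairC (4), C1→Exit (4); capacity 4 + 4 = 8.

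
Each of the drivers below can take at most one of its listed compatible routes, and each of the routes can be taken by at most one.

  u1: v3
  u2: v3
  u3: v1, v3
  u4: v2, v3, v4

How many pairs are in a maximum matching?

3

Unit-capacity flow: source→left, listed edges, right→sink; max matching = max flow.
Augmenting path u1→v3 (+1); matched 1.
Augmenting path u3→v1 (+1); matched 2.
Augmenting path u4→v2 (+1); matched 3.
No augmenting path remains; maximum matching = 3.
König certificate: {u3, u4, v3} is a vertex cover of size 3 (every listed pair touches it), so no matching can be larger.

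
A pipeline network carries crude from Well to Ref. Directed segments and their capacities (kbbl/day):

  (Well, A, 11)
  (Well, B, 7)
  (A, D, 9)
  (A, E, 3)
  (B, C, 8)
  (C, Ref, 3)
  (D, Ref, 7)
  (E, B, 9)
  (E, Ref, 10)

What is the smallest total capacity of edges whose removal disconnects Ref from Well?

Augment Well→A→D→Ref: bottleneck 7, flow now 7.
Augment Well→A→E→Ref: bottleneck 3, flow now 10.
Augment Well→B→C→Ref: bottleneck 3, flow now 13.
No augmenting path remains; maximum flow = 13.
By max-flow min-cut, the minimum cut capacity equals the max flow.
In the residual graph, reachable from Well: {Well, A, B, C, D}.
Min-cut edges: A→E (3), C→Ref (3), D→Ref (7); capacity 3 + 3 + 7 = 13.

13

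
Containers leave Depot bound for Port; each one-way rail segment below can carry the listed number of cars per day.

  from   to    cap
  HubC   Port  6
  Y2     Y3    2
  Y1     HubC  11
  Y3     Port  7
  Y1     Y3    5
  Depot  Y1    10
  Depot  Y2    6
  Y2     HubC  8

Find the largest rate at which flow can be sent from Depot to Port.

13

Augment Depot→Y2→HubC→Port: bottleneck 6, flow now 6.
Augment Depot→Y1→Y3→Port: bottleneck 5, flow now 11.
Augment Depot→Y1→HubC→Y2→Y3→Port: bottleneck 2, flow now 13. (uses reverse residual edge)
No augmenting path remains; maximum flow = 13.
In the residual graph, reachable from Depot: {Depot, Y2, Y1, HubC}.
Min-cut edges: Y2→Y3 (2), Y1→Y3 (5), HubC→Port (6); capacity 2 + 5 + 6 = 13.
This cut is saturated, so no flow can exceed 13.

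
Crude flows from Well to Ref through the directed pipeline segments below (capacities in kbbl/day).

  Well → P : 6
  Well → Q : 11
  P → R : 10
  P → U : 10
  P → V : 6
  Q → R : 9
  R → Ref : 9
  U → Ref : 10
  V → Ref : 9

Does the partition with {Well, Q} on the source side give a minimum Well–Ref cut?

Given cut capacity: 6 + 9 = 15.
Augment Well→P→R→Ref: bottleneck 6, flow now 6.
Augment Well→Q→R→Ref: bottleneck 3, flow now 9.
Augment Well→Q→R→P→U→Ref: bottleneck 6, flow now 15. (uses reverse residual edge)
No augmenting path remains; maximum flow = 15.
Cut capacity 15 equals the max flow, so it is a minimum cut.

Yes — it is a minimum cut (capacity 15).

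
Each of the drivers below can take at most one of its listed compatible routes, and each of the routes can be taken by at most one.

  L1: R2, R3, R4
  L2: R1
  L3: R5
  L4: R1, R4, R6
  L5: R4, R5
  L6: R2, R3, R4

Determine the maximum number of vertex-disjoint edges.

6

Unit-capacity flow: source→left, listed edges, right→sink; max matching = max flow.
Augmenting path L1→R2 (+1); matched 1.
Augmenting path L2→R1 (+1); matched 2.
Augmenting path L3→R5 (+1); matched 3.
Augmenting path L4→R4 (+1); matched 4.
Augmenting path L6→R3 (+1); matched 5.
Augmenting path L5→R4→L4→R6 (+1); matched 6.
No augmenting path remains; maximum matching = 6.
König certificate: {L1, L2, L3, L4, L5, L6} is a vertex cover of size 6 (every listed pair touches it), so no matching can be larger.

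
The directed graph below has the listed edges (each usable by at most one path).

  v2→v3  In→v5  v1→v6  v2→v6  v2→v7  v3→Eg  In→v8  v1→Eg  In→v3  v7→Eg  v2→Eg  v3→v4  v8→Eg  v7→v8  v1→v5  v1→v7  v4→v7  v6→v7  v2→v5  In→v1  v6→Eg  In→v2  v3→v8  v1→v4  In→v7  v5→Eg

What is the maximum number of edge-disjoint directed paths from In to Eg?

Assign every edge capacity 1; by Menger, the answer equals the max flow.
Path In→v1→Eg (+1); total 1.
Path In→v2→Eg (+1); total 2.
Path In→v3→Eg (+1); total 3.
Path In→v5→Eg (+1); total 4.
Path In→v7→Eg (+1); total 5.
Path In→v8→Eg (+1); total 6.
No residual In→Eg path; max flow = 6.
Certifying cut of size 6: {In→v1, In→v2, In→v3, In→v5, In→v7, In→v8}.

6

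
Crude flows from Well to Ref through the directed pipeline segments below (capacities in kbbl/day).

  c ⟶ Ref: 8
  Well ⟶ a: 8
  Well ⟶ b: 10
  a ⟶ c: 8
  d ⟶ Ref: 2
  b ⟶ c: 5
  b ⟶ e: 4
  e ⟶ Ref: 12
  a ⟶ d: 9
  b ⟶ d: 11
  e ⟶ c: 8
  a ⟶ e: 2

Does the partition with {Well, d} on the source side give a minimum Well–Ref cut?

Given cut capacity: 8 + 10 + 2 = 20.
Augment Well→a→c→Ref: bottleneck 8, flow now 8.
Augment Well→b→d→Ref: bottleneck 2, flow now 10.
Augment Well→b→e→Ref: bottleneck 4, flow now 14.
Augment Well→b→c→a→e→Ref: bottleneck 2, flow now 16. (uses reverse residual edge)
No augmenting path remains; maximum flow = 16.
In the residual graph, reachable from Well: {Well, a, b, c, d}.
Min-cut edges: a→e (2), b→e (4), c→Ref (8), d→Ref (2); capacity 2 + 4 + 8 + 2 = 16.
Cut capacity 20 exceeds the max flow 16, so it is not minimum.

No — its capacity is 20, but the minimum cut has capacity 16.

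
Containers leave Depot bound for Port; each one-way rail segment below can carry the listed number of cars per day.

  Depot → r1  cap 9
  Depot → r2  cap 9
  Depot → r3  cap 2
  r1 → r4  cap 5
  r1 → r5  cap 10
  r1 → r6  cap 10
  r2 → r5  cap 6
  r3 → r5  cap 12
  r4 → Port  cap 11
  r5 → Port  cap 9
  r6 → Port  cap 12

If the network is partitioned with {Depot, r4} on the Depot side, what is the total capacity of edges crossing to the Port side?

31

Edges leaving {Depot, r4}: Depot→r1 (9), Depot→r2 (9), Depot→r3 (2), r4→Port (11).
Cut capacity = 9 + 9 + 2 + 11 = 31.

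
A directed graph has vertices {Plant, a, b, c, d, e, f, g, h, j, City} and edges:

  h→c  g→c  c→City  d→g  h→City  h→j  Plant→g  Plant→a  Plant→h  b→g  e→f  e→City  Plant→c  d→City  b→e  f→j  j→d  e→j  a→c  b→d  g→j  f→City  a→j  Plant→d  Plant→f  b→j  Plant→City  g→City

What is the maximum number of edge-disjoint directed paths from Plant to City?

6

Assign every edge capacity 1; by Menger, the answer equals the max flow.
Path Plant→City (+1); total 1.
Path Plant→c→City (+1); total 2.
Path Plant→d→City (+1); total 3.
Path Plant→f→City (+1); total 4.
Path Plant→g→City (+1); total 5.
Path Plant→h→City (+1); total 6.
No residual Plant→City path; max flow = 6.
Certifying cut of size 6: {Plant→City, Plant→f, Plant→h, c→City, d→City, g→City}.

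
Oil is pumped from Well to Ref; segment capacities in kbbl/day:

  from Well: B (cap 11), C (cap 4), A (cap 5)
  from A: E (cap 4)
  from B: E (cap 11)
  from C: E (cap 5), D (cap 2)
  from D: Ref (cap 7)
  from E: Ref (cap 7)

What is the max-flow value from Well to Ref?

Augment Well→A→E→Ref: bottleneck 4, flow now 4.
Augment Well→B→E→Ref: bottleneck 3, flow now 7.
Augment Well→C→D→Ref: bottleneck 2, flow now 9.
No augmenting path remains; maximum flow = 9.
In the residual graph, reachable from Well: {Well, A, B, C, E}.
Min-cut edges: C→D (2), E→Ref (7); capacity 2 + 7 = 9.
This cut is saturated, so no flow can exceed 9.

9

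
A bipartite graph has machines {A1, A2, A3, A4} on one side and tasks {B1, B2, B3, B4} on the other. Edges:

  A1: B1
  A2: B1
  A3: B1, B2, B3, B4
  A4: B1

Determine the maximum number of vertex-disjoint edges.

Unit-capacity flow: source→left, listed edges, right→sink; max matching = max flow.
Augmenting path A1→B1 (+1); matched 1.
Augmenting path A3→B2 (+1); matched 2.
No augmenting path remains; maximum matching = 2.
König certificate: {A3, B1} is a vertex cover of size 2 (every listed pair touches it), so no matching can be larger.

2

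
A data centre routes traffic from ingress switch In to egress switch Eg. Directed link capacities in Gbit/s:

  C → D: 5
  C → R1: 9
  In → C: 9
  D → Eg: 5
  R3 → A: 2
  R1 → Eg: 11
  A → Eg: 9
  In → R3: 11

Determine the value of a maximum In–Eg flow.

Augment In→R3→A→Eg: bottleneck 2, flow now 2.
Augment In→C→D→Eg: bottleneck 5, flow now 7.
Augment In→C→R1→Eg: bottleneck 4, flow now 11.
No augmenting path remains; maximum flow = 11.
In the residual graph, reachable from In: {In, R3}.
Min-cut edges: In→C (9), R3→A (2); capacity 9 + 2 = 11.
This cut is saturated, so no flow can exceed 11.

11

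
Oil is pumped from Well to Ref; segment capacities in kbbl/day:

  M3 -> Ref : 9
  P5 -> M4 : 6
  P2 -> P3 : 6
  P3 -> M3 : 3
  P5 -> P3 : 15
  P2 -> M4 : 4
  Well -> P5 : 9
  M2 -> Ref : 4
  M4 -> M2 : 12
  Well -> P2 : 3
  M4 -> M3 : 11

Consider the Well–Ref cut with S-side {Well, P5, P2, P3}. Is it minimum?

Given cut capacity: 6 + 4 + 3 = 13.
Augment Well→P5→P3→M3→Ref: bottleneck 3, flow now 3.
Augment Well→P5→M4→M3→Ref: bottleneck 6, flow now 9.
Augment Well→P2→M4→M2→Ref: bottleneck 3, flow now 12.
No augmenting path remains; maximum flow = 12.
In the residual graph, reachable from Well: {Well}.
Min-cut edges: Well→P5 (9), Well→P2 (3); capacity 9 + 3 = 12.
Cut capacity 13 exceeds the max flow 12, so it is not minimum.

No — its capacity is 13, but the minimum cut has capacity 12.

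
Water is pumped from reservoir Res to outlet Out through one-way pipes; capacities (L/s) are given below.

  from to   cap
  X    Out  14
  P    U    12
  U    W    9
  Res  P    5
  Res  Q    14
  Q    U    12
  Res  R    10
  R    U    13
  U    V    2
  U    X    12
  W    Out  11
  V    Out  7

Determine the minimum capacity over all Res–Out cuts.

23

Augment Res→P→U→V→Out: bottleneck 2, flow now 2.
Augment Res→P→U→W→Out: bottleneck 3, flow now 5.
Augment Res→Q→U→W→Out: bottleneck 6, flow now 11.
Augment Res→Q→U→X→Out: bottleneck 6, flow now 17.
Augment Res→R→U→X→Out: bottleneck 6, flow now 23.
No augmenting path remains; maximum flow = 23.
By max-flow min-cut, the minimum cut capacity equals the max flow.
In the residual graph, reachable from Res: {Res, P, Q, R, U}.
Min-cut edges: U→V (2), U→W (9), U→X (12); capacity 2 + 9 + 12 = 23.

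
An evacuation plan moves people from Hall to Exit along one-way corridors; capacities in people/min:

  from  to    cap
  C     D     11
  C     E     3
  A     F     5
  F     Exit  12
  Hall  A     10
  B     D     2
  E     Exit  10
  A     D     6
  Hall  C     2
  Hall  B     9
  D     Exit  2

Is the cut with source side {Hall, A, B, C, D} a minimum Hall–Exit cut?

Given cut capacity: 5 + 3 + 2 = 10.
Augment Hall→A→D→Exit: bottleneck 2, flow now 2.
Augment Hall→A→F→Exit: bottleneck 5, flow now 7.
Augment Hall→C→E→Exit: bottleneck 2, flow now 9.
No augmenting path remains; maximum flow = 9.
In the residual graph, reachable from Hall: {Hall, A, B, D}.
Min-cut edges: Hall→C (2), A→F (5), D→Exit (2); capacity 2 + 5 + 2 = 9.
Cut capacity 10 exceeds the max flow 9, so it is not minimum.

No — its capacity is 10, but the minimum cut has capacity 9.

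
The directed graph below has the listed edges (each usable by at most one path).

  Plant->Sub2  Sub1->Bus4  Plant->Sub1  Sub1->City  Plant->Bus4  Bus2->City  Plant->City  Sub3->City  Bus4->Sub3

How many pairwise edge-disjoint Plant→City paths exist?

3

Assign every edge capacity 1; by Menger, the answer equals the max flow.
Path Plant→City (+1); total 1.
Path Plant→Sub1→City (+1); total 2.
Path Plant→Bus4→Sub3→City (+1); total 3.
No residual Plant→City path; max flow = 3.
Certifying cut of size 3: {Plant→Bus4, Plant→City, Plant→Sub1}.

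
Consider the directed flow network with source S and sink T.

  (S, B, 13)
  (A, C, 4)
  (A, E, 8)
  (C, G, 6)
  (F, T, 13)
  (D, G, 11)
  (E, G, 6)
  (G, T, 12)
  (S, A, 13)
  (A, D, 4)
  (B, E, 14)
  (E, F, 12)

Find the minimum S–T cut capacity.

24

Augment S→A→C→G→T: bottleneck 4, flow now 4.
Augment S→A→D→G→T: bottleneck 4, flow now 8.
Augment S→A→E→F→T: bottleneck 5, flow now 13.
Augment S→B→E→F→T: bottleneck 7, flow now 20.
Augment S→B→E→G→T: bottleneck 4, flow now 24.
No augmenting path remains; maximum flow = 24.
By max-flow min-cut, the minimum cut capacity equals the max flow.
In the residual graph, reachable from S: {S, A, B, C, D, E, G}.
Min-cut edges: E→F (12), G→T (12); capacity 12 + 12 = 24.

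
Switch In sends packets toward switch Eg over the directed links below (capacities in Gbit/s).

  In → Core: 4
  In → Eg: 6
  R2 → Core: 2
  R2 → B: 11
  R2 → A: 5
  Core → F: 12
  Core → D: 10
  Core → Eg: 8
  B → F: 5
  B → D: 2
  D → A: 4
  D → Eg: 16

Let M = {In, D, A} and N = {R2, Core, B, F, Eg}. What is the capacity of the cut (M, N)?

Edges leaving {In, D, A}: In→Core (4), In→Eg (6), D→Eg (16).
Cut capacity = 4 + 6 + 16 = 26.

26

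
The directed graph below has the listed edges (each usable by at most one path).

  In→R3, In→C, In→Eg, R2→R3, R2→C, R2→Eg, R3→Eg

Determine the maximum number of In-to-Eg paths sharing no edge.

2

Assign every edge capacity 1; by Menger, the answer equals the max flow.
Path In→Eg (+1); total 1.
Path In→R3→Eg (+1); total 2.
No residual In→Eg path; max flow = 2.
Certifying cut of size 2: {In→Eg, In→R3}.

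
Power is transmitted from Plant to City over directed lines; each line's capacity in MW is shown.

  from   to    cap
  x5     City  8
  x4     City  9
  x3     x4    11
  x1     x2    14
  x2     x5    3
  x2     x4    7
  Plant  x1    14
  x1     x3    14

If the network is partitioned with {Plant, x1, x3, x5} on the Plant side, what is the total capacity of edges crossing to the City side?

Edges leaving {Plant, x1, x3, x5}: x1→x2 (14), x3→x4 (11), x5→City (8).
Cut capacity = 14 + 11 + 8 = 33.

33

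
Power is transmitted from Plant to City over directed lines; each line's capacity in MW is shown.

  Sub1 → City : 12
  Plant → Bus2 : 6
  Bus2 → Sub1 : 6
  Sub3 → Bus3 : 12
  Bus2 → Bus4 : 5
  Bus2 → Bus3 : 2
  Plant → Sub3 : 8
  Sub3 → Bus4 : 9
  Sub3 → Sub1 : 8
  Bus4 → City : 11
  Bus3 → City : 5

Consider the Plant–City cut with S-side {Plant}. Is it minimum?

Given cut capacity: 6 + 8 = 14.
Augment Plant→Bus2→Bus3→City: bottleneck 2, flow now 2.
Augment Plant→Bus2→Sub1→City: bottleneck 4, flow now 6.
Augment Plant→Sub3→Bus3→City: bottleneck 3, flow now 9.
Augment Plant→Sub3→Sub1→City: bottleneck 5, flow now 14.
No augmenting path remains; maximum flow = 14.
Cut capacity 14 equals the max flow, so it is a minimum cut.

Yes — it is a minimum cut (capacity 14).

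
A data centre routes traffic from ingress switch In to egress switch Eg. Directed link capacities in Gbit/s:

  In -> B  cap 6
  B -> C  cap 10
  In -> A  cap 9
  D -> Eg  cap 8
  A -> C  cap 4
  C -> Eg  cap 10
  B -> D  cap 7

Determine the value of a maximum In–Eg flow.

10

Augment In→A→C→Eg: bottleneck 4, flow now 4.
Augment In→B→C→Eg: bottleneck 6, flow now 10.
No augmenting path remains; maximum flow = 10.
In the residual graph, reachable from In: {In, A}.
Min-cut edges: In→B (6), A→C (4); capacity 6 + 4 = 10.
This cut is saturated, so no flow can exceed 10.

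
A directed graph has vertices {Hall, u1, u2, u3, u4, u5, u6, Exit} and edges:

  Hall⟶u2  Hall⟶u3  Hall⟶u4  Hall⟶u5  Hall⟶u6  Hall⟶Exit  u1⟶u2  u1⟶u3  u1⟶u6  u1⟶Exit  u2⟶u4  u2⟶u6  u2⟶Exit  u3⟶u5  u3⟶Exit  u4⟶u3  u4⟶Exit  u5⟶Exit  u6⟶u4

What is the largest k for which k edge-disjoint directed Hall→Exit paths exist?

5

Assign every edge capacity 1; by Menger, the answer equals the max flow.
Path Hall→Exit (+1); total 1.
Path Hall→u2→Exit (+1); total 2.
Path Hall→u3→Exit (+1); total 3.
Path Hall→u4→Exit (+1); total 4.
Path Hall→u5→Exit (+1); total 5.
No residual Hall→Exit path; max flow = 5.
Certifying cut of size 5: {Hall→Exit, Hall→u2, u3→Exit, u4→Exit, u5→Exit}.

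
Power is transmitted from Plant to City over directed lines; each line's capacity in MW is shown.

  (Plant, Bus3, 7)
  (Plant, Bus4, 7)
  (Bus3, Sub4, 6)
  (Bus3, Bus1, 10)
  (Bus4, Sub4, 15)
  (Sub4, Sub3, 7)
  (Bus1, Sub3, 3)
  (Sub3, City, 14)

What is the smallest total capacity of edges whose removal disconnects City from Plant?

10

Augment Plant→Bus3→Sub4→Sub3→City: bottleneck 6, flow now 6.
Augment Plant→Bus3→Bus1→Sub3→City: bottleneck 1, flow now 7.
Augment Plant→Bus4→Sub4→Sub3→City: bottleneck 1, flow now 8.
Augment Plant→Bus4→Sub4→Bus3→Bus1→Sub3→City: bottleneck 2, flow now 10. (uses reverse residual edge)
No augmenting path remains; maximum flow = 10.
By max-flow min-cut, the minimum cut capacity equals the max flow.
In the residual graph, reachable from Plant: {Plant, Bus3, Bus4, Sub4, Bus1}.
Min-cut edges: Sub4→Sub3 (7), Bus1→Sub3 (3); capacity 7 + 3 = 10.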